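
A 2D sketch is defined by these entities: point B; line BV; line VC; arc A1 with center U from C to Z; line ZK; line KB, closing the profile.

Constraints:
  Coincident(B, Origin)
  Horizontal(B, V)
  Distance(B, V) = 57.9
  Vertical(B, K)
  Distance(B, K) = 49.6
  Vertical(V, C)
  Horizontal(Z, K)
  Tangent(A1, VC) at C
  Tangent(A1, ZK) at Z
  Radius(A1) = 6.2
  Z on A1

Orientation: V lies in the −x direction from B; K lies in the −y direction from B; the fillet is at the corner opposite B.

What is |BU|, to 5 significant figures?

67.501

B and K share the same x with |BK| = 49.6 and K on the −y side, so K = (0.0000, -49.600). The virtual corner opposite B is at (-57.900, -49.600). The tangent condition forces UC to be normal to VC and A1 meets ZK tangentially, so UZ is at right angles to ZK, with radius 6.2, so the center U sits 6.2 in from both sides at U = (-51.700, -43.400). Then |BU| = |U − B| = 67.501.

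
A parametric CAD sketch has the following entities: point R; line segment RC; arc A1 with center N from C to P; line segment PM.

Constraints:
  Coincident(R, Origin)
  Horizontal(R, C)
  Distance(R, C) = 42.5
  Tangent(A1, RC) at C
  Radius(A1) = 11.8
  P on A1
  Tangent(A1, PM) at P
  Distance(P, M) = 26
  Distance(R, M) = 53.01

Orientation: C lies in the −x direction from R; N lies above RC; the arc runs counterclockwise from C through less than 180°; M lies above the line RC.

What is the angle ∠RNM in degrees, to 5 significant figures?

91.122°

Checks: |NP| = 11.80 ✓; ∠(NP, PM) = 90.00° ✓; |PM| = 26.00 ✓; |RM| = 53.01 ✓.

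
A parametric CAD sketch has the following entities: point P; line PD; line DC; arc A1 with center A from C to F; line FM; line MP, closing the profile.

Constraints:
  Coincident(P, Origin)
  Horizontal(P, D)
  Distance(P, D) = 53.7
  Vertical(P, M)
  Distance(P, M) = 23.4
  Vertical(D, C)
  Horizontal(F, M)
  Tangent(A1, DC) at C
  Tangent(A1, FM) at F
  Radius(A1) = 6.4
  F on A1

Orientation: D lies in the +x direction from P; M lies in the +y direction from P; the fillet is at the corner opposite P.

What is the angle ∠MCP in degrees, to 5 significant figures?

24.363°

The virtual corner opposite P is at (53.700, 23.400). Since A1 is tangent to DC there, AC ⟂ DC and since A1 is tangent to FM there, AF ⟂ FM, with radius 6.4, so the center A sits 6.4 in from both sides at A = (47.300, 17.000). That places the tangent points at C = (53.700, 17.000) on DC and F = (47.300, 23.400) on FM. Then cos ∠MCP = CM·CP / (|CM||CP|), giving 24.363°.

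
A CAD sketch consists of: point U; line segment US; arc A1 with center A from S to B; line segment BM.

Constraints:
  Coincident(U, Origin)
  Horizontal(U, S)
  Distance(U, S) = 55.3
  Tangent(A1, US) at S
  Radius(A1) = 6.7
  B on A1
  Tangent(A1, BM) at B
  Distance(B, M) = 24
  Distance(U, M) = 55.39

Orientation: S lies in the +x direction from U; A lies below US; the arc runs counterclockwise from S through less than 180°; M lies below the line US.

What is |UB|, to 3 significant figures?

49.0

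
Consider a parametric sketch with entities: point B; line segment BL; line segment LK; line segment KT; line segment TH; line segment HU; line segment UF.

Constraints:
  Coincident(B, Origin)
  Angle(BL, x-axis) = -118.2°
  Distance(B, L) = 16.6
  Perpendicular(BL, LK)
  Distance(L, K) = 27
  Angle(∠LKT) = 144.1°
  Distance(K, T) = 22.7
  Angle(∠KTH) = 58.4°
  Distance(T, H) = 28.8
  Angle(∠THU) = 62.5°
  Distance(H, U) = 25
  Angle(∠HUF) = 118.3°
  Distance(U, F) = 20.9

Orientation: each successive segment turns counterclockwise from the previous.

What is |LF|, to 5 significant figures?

41.116

∠THU = 62.5° gives HU at -113.20° from the x-axis; with |HU| = 25.0, U = (10.356, -25.039). ∠HUF = 118.3° gives UF at -51.500° from the x-axis; with |UF| = 20.9, F = (23.367, -41.395). Then |LF| = |F − L| = 41.116.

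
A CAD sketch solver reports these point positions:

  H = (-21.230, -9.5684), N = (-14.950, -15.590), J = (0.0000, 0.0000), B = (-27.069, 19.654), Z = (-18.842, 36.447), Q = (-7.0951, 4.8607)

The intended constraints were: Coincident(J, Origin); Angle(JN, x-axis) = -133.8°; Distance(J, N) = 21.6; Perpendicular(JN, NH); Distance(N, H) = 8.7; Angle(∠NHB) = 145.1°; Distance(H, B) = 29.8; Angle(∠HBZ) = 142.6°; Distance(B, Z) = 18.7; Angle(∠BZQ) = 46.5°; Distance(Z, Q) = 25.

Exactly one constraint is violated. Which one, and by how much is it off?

Distance(Z, Q) = 25 — off by 8.70.

J = (0.00, 0.00) ✓; JN at -133.8° ✓; |JN| = 21.60 ✓; ∠(JN, NH) = 90.00° ✓; |NH| = 8.700 ✓; ∠NHB = 145.1° ✓; |HB| = 29.80 ✓; ∠HBZ = 142.6° ✓; |BZ| = 18.70 ✓; ∠BZQ = 46.50° ✓; |ZQ| = 33.70 ✗.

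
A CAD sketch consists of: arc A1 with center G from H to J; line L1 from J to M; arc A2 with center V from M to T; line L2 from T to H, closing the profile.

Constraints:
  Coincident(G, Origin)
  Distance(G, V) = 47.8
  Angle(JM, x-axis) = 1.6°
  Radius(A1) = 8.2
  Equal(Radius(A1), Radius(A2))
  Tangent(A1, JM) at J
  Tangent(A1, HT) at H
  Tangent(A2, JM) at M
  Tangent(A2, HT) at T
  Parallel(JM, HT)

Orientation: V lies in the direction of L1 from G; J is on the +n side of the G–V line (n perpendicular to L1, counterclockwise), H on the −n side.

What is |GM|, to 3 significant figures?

48.5

The slot axis is L1's direction at 1.6°, so u = (cos 1.6°, sin 1.6°) = (1.00, 0.0279) and n = (−sin 1.6°, cos 1.6°) = (-0.0279, 1.00). G is at the origin and V lies 47.8 along u from G, so V = 47.8·u = (47.8, 1.33). Tangency of A1 to both parallel lines with radius 8.2 puts J and H at G ± 8.2·n: J = (-0.229, 8.20), H = (0.229, -8.20). Equal radii place M and T the same way about V: M = V + 8.2·n = (47.6, 9.53), T = V − 8.2·n = (48.0, -6.86). Then |GM| = |M − G| = 48.5.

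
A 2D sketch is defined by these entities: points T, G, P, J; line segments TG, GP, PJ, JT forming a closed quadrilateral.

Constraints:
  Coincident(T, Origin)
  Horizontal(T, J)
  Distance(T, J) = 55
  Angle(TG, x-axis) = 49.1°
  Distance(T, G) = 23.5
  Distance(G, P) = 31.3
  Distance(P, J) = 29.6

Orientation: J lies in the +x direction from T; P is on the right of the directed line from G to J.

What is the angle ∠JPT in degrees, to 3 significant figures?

136°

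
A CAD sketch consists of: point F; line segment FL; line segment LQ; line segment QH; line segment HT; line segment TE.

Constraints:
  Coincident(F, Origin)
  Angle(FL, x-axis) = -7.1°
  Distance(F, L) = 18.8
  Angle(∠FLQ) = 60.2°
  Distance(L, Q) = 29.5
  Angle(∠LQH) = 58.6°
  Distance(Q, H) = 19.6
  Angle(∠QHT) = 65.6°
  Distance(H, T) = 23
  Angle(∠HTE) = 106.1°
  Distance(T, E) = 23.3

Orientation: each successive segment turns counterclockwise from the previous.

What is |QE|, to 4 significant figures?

21.84

∠QHT = 65.6° gives HT at -11.50° from the x-axis; with |HT| = 23.0, T = (18.32, 4.429). ∠HTE = 106.1° gives TE at 62.40° from the x-axis; with |TE| = 23.3, E = (29.11, 25.08). Then |QE| = |E − Q| = 21.84.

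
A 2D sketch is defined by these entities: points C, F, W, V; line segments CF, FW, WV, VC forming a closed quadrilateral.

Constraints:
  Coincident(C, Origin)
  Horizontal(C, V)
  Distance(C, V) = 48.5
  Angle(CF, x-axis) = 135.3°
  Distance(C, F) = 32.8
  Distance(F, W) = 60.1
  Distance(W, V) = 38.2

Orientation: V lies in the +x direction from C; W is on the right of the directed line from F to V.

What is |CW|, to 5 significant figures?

27.415

Checks: |FW| = 60.10 ✓; |WV| = 38.20 ✓.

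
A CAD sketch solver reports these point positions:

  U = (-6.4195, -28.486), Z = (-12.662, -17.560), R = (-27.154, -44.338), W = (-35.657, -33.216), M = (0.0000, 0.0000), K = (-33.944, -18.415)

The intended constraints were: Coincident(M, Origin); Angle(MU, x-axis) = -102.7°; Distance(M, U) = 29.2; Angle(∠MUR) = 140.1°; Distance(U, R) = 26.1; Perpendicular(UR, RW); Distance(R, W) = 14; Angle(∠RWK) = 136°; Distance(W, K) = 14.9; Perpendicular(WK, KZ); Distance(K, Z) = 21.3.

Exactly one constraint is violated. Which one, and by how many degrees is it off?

Perpendicular(WK, KZ) — off by 8.90°.

M = (0.00, 0.00) ✓; MU at -102.7° ✓; |MU| = 29.20 ✓; ∠MUR = 140.1° ✓; |UR| = 26.10 ✓; ∠(UR, RW) = 90.00° ✓; |RW| = 14.00 ✓; ∠RWK = 136.0° ✓; |WK| = 14.90 ✓; ∠(WK, KZ) = 81.10° ✗; |KZ| = 21.30 ✓.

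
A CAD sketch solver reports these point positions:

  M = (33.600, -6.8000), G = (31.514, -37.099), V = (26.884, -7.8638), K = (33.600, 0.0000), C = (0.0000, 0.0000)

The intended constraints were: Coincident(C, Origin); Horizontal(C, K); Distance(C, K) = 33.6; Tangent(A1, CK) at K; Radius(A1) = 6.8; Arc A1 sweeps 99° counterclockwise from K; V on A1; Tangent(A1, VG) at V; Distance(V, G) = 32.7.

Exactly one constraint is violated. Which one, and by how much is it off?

Distance(V, G) = 32.7 — off by 3.10.

C = (0.00, 0.00) ✓; C.y = 0.00, K.y = 0.00 ✓; |CK| = 33.60 ✓; ∠(MK, KC) = 90.00° ✓; |MK| = 6.800 ✓; bearing(M→V) − bearing(M→K) = 99.00° ✓; |MV| = 6.800 ✓; ∠(MV, VG) = 90.00° ✓; |VG| = 29.60 ✗.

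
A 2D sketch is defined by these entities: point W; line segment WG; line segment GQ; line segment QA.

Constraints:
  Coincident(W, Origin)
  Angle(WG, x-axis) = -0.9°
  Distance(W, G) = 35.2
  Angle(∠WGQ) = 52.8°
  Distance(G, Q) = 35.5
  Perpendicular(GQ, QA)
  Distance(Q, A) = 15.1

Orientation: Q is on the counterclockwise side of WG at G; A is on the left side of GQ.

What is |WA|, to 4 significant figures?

19.22

W is at the origin; WG runs at -0.9° with length 35.2, so G = 35.2·(cos -0.9°, sin -0.9°) = (35.20, -0.5529). ∠WGQ = 52.8°, so GQ runs at -0.9° + (180° − 52.8°) = 126.3° from the x-axis; with |GQ| = 35.5, Q = G + 35.5·(cos 126.3°, sin 126.3°) = (14.18, 28.06). The perpendicularity gives QA at right angles to GQ; with |QA| = 15.1 on the left of GQ, A = Q + 15.1·(-0.8059, -0.5920) = (2.010, 19.12). Then |WA| = |A − W| = 19.22.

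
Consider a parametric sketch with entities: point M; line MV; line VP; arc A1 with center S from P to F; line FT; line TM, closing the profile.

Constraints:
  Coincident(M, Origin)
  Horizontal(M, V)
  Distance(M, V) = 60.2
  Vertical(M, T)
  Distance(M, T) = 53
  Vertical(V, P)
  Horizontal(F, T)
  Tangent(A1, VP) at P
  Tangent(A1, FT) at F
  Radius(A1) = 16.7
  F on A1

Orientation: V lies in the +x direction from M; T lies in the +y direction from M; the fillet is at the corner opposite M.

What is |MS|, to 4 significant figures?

56.66

M is at the origin; MV is horizontal with |MV| = 60.2 and V on the +x side, so V = (60.20, 0.000). MT is vertical with |MT| = 53.0 and T on the +y side, so T = (0.000, 53.00). The virtual corner opposite M is at (60.20, 53.00). A1 meets VP tangentially, so SP is at right angles to VP and A1 meets FT tangentially, so SF is at right angles to FT, with radius 16.7, so the center S sits 16.7 in from both sides at S = (43.50, 36.30). Then |MS| = |S − M| = 56.66.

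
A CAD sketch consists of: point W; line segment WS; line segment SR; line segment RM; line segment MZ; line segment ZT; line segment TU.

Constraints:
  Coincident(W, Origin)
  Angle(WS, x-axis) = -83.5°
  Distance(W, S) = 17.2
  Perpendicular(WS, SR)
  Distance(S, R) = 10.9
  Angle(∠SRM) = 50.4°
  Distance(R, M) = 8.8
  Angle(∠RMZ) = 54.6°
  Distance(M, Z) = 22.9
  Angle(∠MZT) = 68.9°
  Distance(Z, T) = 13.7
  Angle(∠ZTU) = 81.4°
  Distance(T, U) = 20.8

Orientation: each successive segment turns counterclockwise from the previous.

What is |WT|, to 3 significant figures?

33.7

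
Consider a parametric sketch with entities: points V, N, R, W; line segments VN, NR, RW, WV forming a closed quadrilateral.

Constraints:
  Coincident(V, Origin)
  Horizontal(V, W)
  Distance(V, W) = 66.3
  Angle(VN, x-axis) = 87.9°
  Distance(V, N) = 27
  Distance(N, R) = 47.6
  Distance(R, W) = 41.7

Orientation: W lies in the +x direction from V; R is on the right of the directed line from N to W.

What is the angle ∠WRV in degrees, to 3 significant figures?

136°

V is at the origin; V and W share the same y with |VW| = 66.3 and W in +x, so W = (66.3, 0). VN runs at 87.9° with |VN| = 27.0, so N = (0.989, 27.0). R is determined by |NR| = 47.6 and |RW| = 41.7 together: it lies at the intersection of circle(N, 47.6) and circle(W, 41.7). With |NW| = 70.7, the foot of the radical line on NW is 39.1 from N and the perpendicular offset is √(47.6² − 39.1²) = 27.2. Taking the right-of-NW solution: R = (26.7, -13.1).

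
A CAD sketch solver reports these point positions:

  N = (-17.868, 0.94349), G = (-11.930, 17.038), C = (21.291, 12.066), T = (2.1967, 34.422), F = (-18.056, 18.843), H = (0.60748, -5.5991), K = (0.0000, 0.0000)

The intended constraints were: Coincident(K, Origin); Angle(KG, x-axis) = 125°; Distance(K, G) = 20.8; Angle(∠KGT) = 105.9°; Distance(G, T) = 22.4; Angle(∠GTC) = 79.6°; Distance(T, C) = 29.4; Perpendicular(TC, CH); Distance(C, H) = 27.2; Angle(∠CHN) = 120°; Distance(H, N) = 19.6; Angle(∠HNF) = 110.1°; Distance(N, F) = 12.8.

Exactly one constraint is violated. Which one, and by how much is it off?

Distance(N, F) = 12.8 — off by 5.10.

K = (0.00, 0.00) ✓; KG at 125.0° ✓; |KG| = 20.80 ✓; ∠KGT = 105.9° ✓; |GT| = 22.40 ✓; ∠GTC = 79.60° ✓; |TC| = 29.40 ✓; ∠(TC, CH) = 90.00° ✓; |CH| = 27.20 ✓; ∠CHN = 120.0° ✓; |HN| = 19.60 ✓; ∠HNF = 110.1° ✓; |NF| = 17.90 ✗.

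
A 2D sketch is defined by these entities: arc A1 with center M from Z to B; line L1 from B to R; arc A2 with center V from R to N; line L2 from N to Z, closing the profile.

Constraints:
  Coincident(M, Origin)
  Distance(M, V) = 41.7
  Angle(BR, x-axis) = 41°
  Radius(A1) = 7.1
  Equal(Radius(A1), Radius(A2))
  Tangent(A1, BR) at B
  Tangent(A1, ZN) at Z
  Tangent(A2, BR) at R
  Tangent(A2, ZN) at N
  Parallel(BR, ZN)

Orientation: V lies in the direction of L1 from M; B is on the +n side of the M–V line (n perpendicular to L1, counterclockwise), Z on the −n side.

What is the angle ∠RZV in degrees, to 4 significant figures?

9.142°

The slot axis is L1's direction at 41.0°, so u = (cos 41.0°, sin 41.0°) = (0.7547, 0.6561) and n = (−sin 41.0°, cos 41.0°) = (-0.6561, 0.7547). M is at the origin and V lies 41.7 along u from M, so V = 41.7·u = (31.47, 27.36). Tangency of A1 to both parallel lines with radius 7.1 puts B and Z at M ± 7.1·n: B = (-4.658, 5.358), Z = (4.658, -5.358). Equal radii place R and N the same way about V: R = V + 7.1·n = (26.81, 32.72), N = V − 7.1·n = (36.13, 22.00). Then cos ∠RZV = ZR·ZV / (|ZR||ZV|), giving 9.142°.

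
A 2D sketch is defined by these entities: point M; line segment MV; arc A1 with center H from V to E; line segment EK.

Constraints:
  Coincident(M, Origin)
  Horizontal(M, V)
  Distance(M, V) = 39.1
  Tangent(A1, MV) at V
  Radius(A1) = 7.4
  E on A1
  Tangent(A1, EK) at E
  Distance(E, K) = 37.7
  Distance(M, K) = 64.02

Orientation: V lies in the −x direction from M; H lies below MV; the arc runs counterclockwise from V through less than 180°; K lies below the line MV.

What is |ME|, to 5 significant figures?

47.121

Checks: |HE| = 7.400 ✓; ∠(HE, EK) = 90.00° ✓; |EK| = 37.70 ✓; |MK| = 64.02 ✓.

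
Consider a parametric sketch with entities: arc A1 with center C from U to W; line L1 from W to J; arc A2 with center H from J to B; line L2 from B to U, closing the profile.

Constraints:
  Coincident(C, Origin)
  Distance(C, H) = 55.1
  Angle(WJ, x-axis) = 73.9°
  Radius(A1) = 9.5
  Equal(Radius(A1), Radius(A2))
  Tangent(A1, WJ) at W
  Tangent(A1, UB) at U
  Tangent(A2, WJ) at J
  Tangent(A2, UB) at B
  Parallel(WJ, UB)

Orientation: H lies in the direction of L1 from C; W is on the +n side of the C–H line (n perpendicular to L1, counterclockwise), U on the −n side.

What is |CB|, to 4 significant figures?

55.91

The slot axis is L1's direction at 73.9°, so u = (cos 73.9°, sin 73.9°) = (0.2773, 0.9608) and n = (−sin 73.9°, cos 73.9°) = (-0.9608, 0.2773). C is at the origin and H lies 55.1 along u from C, so H = 55.1·u = (15.28, 52.94). Tangency of A1 to both parallel lines with radius 9.5 puts W and U at C ± 9.5·n: W = (-9.127, 2.634), U = (9.127, -2.634). Equal radii place J and B the same way about H: J = H + 9.5·n = (6.153, 55.57), B = H − 9.5·n = (24.41, 50.30). Then |CB| = |B − C| = 55.91.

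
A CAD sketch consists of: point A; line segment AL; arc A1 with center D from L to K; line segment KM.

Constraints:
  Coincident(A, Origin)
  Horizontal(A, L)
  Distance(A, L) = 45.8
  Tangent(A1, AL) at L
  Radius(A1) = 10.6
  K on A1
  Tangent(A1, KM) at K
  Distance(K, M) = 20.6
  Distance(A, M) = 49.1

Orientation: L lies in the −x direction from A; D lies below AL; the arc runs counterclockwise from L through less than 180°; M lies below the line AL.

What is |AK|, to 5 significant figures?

55.925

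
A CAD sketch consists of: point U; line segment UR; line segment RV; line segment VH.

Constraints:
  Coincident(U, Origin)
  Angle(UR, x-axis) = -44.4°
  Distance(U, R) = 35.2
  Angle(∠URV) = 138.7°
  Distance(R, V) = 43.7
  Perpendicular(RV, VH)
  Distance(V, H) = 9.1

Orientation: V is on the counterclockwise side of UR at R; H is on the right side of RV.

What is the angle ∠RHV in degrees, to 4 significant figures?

78.24°

U is at the origin; UR runs at -44.4° with length 35.2, so R = 35.2·(cos -44.4°, sin -44.4°) = (25.15, -24.63). ∠URV = 138.7°, so RV runs at -44.4° + (180° − 138.7°) = -3.100° from the x-axis; with |RV| = 43.7, V = R + 43.7·(cos -3.100°, sin -3.100°) = (68.79, -26.99). RV ⟂ VH; with |VH| = 9.1 on the right of RV, H = V + 9.1·(-0.05408, -0.9985) = (68.29, -36.08). Then cos ∠RHV = HR·HV / (|HR||HV|), giving 78.24°.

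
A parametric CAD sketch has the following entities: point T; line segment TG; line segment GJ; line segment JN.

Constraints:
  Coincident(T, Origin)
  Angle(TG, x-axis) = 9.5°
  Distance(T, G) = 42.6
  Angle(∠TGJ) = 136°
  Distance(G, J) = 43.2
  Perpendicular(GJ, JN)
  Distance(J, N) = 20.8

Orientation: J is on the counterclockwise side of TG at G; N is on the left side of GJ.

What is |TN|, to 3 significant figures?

74.4

∠TGJ = 136.0°, so GJ runs at 9.5° + (180° − 136.0°) = 53.5° from the x-axis; with |GJ| = 43.2, J = G + 43.2·(cos 53.5°, sin 53.5°) = (67.7, 41.8). GJ ⟂ JN; with |JN| = 20.8 on the left of GJ, N = J + 20.8·(-0.804, 0.595) = (51.0, 54.1). Then |TN| = |N − T| = 74.4.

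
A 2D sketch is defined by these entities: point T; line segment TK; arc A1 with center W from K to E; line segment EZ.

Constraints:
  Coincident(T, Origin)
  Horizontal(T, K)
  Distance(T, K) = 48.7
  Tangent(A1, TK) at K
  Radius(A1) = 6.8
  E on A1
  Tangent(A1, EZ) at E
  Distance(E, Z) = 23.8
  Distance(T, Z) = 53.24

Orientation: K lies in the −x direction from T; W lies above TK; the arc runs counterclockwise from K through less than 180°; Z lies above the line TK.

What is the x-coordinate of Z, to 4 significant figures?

-43.31

T is at the origin; T and K share the same y with |TK| = 48.7 and K on the −x side, so K = (-48.70, 0.000). Since A1 is tangent to TK there, WK ⟂ TK, so W = K + (0, 6.8) = (-48.70, 6.800). Since WE ⟂ EZ (tangency), |WZ| = √(6.8² + 23.8²) = 24.75 regardless of where E sits on A1. So Z lies on both circle(T, 53.24) and circle(W, 24.75); the above-TK intersection is Z = (-43.31, 30.96). E is the foot of the tangent from Z: E = (-41.91, 7.200).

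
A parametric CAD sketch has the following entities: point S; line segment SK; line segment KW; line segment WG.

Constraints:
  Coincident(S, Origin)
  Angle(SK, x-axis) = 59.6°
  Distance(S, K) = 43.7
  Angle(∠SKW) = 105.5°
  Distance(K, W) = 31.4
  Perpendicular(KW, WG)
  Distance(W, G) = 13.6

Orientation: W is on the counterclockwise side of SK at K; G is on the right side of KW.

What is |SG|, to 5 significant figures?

70.423

∠SKW = 105.5°, so KW runs at 59.6° + (180° − 105.5°) = 134.10° from the x-axis; with |KW| = 31.4, W = K + 31.4·(cos 134.10°, sin 134.10°) = (0.26201, 60.241). KW ⟂ WG; with |WG| = 13.6 on the right of KW, G = W + 13.6·(0.71813, 0.69591) = (10.029, 69.705). Then |SG| = |G − S| = 70.423.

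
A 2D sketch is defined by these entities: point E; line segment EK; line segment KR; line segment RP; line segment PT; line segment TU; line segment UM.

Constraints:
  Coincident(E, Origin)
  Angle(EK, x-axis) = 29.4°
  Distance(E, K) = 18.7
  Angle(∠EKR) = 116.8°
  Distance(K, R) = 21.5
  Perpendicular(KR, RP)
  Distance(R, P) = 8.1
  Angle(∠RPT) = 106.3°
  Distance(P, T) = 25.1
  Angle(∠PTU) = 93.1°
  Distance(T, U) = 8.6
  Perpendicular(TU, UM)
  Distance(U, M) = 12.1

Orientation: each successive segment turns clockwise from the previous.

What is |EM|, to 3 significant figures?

19.9

∠PTU = 93.1° gives TU at 75.6° from the x-axis; with |TU| = 8.6, U = (7.85, 6.37). TU ⟂ UM, so UM runs at -14.4°; with |UM| = 12.1, M = (19.6, 3.36). Then |EM| = |M − E| = 19.9.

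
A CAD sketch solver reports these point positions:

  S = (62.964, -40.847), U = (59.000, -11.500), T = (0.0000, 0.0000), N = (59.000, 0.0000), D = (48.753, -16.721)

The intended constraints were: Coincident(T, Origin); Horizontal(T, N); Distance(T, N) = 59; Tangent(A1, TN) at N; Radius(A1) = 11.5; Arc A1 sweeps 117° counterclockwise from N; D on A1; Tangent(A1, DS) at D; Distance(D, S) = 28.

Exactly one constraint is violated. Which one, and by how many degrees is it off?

Tangent(A1, DS) at D — off by 3.50°.

T = (0.00, 0.00) ✓; T.y = 0.00, N.y = 0.00 ✓; |TN| = 59.00 ✓; ∠(UN, NT) = 90.00° ✓; |UN| = 11.50 ✓; bearing(U→D) − bearing(U→N) = 117.0° ✓; |UD| = 11.50 ✓; ∠(UD, DS) = 86.50° ✗; |DS| = 28.00 ✓.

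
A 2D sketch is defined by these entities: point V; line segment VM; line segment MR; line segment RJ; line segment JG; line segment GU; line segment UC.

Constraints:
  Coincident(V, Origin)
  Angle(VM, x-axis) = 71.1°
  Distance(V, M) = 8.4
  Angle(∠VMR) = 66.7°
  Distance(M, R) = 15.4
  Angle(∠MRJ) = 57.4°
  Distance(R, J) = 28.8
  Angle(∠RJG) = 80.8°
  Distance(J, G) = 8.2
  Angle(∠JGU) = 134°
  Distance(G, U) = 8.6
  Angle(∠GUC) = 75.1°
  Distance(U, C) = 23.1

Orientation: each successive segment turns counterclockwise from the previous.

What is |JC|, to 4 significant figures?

18.43

∠JGU = 134.0° gives GU at 92.20° from the x-axis; with |GU| = 8.6, U = (10.04, -1.723). ∠GUC = 75.1° gives UC at -162.9° from the x-axis; with |UC| = 23.1, C = (-12.03, -8.515). Then |JC| = |C − J| = 18.43.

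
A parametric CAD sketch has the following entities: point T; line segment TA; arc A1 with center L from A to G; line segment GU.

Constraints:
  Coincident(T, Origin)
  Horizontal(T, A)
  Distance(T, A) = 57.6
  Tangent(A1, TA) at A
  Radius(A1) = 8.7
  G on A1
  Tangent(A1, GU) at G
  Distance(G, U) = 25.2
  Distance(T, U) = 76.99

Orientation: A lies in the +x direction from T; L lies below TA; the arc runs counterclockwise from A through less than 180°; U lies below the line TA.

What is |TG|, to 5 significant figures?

53.737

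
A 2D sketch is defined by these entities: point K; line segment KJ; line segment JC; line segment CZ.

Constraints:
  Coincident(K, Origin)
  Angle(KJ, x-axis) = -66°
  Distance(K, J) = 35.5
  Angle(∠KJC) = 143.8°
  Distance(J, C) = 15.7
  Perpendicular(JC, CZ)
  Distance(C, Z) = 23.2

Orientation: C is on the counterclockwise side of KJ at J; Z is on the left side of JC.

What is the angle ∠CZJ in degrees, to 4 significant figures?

34.09°

K is at the origin; KJ runs at -66.0° with length 35.5, so J = 35.5·(cos -66.0°, sin -66.0°) = (14.44, -32.43). ∠KJC = 143.8°, so JC runs at -66.0° + (180° − 143.8°) = -29.80° from the x-axis; with |JC| = 15.7, C = J + 15.7·(cos -29.80°, sin -29.80°) = (28.06, -40.23). JC ⟂ CZ; with |CZ| = 23.2 on the left of JC, Z = C + 23.2·(0.4970, 0.8678) = (39.59, -20.10). Then cos ∠CZJ = ZC·ZJ / (|ZC||ZJ|), giving 34.09°.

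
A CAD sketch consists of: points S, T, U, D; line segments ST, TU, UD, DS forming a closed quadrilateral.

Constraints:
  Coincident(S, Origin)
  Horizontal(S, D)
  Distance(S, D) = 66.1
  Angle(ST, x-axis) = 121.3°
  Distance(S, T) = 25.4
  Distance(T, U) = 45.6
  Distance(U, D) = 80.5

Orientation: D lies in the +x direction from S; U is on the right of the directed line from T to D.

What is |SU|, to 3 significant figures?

26.2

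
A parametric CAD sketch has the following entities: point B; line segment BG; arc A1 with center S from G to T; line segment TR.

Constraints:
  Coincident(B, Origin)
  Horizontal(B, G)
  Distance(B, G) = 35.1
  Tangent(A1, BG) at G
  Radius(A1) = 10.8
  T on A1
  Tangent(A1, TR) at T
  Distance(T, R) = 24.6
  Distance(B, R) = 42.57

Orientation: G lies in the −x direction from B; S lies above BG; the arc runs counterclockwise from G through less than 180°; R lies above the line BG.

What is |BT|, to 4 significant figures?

26.52

B is at the origin; BG is horizontal with |BG| = 35.1 and G on the −x side, so G = (-35.10, 0.000). A1 meets BG tangentially, so SG is at right angles to BG, so S = G + (0, 10.8) = (-35.10, 10.80). Since ST ⟂ TR (tangency), |SR| = √(10.8² + 24.6²) = 26.87 regardless of where T sits on A1. So R lies on both circle(B, 42.57) and circle(S, 26.87); the above-BG intersection is R = (-23.91, 35.22). T is the foot of the tangent from R: T = (-24.30, 10.63).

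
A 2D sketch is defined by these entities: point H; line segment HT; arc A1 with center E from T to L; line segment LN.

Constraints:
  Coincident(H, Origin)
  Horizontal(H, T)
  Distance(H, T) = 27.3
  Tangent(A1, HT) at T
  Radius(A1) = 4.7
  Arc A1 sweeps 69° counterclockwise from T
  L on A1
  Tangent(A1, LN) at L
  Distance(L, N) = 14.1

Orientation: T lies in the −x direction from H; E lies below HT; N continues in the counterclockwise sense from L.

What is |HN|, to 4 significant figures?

40.15

H is at the origin; H and T share the same y with |HT| = 27.3 and T on the −x side, so T = (-27.30, 0.000). Tangency of A1 to HT means the radius ET is perpendicular to HT, so E = T + (0, -4.7) = (-27.30, -4.700). On A1, T sits at bearing 90° from E; a 69° counterclockwise sweep puts L at bearing 159°, so L = E + 4.7·(cos 159°, sin 159°) = (-31.69, -3.016). The tangent condition forces EL to be normal to LN, so LN runs along (−sin 159°, cos 159°); with |LN| = 14.1, N = (-36.74, -16.18). Then |HN| = |N − H| = 40.15.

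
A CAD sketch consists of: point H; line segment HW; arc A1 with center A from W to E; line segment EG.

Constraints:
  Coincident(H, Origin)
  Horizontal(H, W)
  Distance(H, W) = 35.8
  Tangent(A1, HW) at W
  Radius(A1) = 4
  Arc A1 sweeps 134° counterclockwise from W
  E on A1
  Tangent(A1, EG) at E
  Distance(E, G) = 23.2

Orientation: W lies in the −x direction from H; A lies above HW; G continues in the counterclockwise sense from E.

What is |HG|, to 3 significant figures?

54.4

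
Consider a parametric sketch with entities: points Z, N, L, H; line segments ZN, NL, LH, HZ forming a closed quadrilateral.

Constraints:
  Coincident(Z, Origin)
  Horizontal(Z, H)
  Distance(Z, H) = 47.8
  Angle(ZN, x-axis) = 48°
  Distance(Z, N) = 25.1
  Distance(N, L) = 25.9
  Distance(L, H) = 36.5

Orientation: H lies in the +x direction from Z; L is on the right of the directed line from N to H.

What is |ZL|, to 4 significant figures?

13.73

Checks: |NL| = 25.90 ✓; |LH| = 36.50 ✓.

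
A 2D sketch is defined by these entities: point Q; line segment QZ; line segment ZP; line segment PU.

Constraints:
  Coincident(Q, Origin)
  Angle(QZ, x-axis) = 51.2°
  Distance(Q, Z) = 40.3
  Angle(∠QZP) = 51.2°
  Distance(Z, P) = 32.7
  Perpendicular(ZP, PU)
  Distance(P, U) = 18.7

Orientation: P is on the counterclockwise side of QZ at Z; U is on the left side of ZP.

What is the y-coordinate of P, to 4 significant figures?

31.41

Q is at the origin; QZ runs at 51.2° with length 40.3, so Z = 40.3·(cos 51.2°, sin 51.2°) = (25.25, 31.41). ∠QZP = 51.2°, so ZP runs at 51.2° + (180° − 51.2°) = 180.0° from the x-axis; with |ZP| = 32.7, P = Z + 32.7·(cos 180.0°, sin 180.0°) = (-7.448, 31.41). So P.y = 31.41.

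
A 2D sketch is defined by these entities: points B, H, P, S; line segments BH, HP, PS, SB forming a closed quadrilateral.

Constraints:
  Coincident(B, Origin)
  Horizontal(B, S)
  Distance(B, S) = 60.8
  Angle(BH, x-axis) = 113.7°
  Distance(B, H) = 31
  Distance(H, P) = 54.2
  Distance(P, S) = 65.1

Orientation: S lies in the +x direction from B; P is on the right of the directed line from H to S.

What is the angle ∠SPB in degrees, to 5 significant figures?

69.039°

Checks: |HP| = 54.20 ✓; |PS| = 65.10 ✓.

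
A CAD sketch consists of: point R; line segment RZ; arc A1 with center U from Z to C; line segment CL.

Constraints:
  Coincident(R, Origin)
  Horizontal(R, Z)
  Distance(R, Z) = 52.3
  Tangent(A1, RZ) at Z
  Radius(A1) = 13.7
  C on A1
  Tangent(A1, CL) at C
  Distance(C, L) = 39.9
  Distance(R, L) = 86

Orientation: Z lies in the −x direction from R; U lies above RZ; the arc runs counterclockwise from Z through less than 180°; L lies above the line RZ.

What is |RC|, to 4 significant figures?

47.58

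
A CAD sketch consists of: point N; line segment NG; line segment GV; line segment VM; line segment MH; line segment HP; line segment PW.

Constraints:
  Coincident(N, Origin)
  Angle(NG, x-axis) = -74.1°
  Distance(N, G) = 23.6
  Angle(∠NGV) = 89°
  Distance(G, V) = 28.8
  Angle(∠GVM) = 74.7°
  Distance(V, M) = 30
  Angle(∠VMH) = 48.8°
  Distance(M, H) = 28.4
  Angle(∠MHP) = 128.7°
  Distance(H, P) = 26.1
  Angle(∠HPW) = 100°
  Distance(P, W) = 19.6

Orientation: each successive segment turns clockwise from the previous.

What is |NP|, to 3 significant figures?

45.0

N is at the origin; NG runs at -74.1° with length 23.6, so G = (6.47, -22.7). ∠NGV = 89.0° gives GV at -165° from the x-axis; with |GV| = 28.8, V = (-21.4, -30.1). ∠GVM = 74.7° gives VM at 89.6° from the x-axis; with |VM| = 30.0, M = (-21.2, -0.103). ∠VMH = 48.8° gives MH at -41.6° from the x-axis; with |MH| = 28.4, H = (0.0807, -19.0). ∠MHP = 128.7° gives HP at -92.9° from the x-axis; with |HP| = 26.1, P = (-1.24, -45.0). Then |NP| = |P − N| = 45.0.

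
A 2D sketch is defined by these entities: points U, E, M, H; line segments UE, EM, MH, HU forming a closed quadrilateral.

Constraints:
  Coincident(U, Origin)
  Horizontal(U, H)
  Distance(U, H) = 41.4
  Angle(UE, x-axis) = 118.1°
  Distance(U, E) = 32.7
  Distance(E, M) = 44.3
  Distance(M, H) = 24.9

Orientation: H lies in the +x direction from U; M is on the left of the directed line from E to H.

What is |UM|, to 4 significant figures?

35.25

Checks: |EM| = 44.30 ✓; |MH| = 24.90 ✓.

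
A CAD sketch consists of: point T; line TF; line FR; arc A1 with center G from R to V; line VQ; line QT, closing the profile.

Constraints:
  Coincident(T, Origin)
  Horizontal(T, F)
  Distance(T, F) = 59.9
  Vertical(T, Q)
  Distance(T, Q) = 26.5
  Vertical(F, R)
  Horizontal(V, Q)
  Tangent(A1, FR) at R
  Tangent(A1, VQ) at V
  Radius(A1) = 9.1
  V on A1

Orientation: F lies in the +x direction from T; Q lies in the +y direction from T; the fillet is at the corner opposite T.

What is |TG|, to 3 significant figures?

53.7

T is at the origin; T and F share the same y with |TF| = 59.9 and F on the +x side, so F = (59.9, 0.00). T and Q share the same x with |TQ| = 26.5 and Q on the +y side, so Q = (0.00, 26.5). The virtual corner opposite T is at (59.9, 26.5). A1 meets FR tangentially, so GR is at right angles to FR and tangency of A1 to VQ means the radius GV is perpendicular to VQ, with radius 9.1, so the center G sits 9.1 in from both sides at G = (50.8, 17.4). Then |TG| = |G − T| = 53.7.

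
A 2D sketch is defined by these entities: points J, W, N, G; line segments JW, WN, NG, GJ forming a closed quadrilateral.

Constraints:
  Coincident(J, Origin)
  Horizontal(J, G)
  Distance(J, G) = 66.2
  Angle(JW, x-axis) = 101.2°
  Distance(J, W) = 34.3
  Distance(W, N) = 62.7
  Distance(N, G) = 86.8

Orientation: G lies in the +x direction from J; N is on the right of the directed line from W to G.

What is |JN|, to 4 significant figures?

32.50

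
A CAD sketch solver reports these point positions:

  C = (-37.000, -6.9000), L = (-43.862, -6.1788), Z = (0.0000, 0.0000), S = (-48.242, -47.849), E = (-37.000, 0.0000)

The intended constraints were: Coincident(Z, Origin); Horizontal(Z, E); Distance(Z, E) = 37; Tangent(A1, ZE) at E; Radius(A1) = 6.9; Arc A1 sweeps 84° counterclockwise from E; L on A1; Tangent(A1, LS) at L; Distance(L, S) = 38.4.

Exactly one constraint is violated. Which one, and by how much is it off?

Distance(L, S) = 38.4 — off by 3.50.

Z = (0.00, 0.00) ✓; Z.y = 0.00, E.y = 0.00 ✓; |ZE| = 37.00 ✓; ∠(CE, EZ) = 90.00° ✓; |CE| = 6.900 ✓; bearing(C→L) − bearing(C→E) = 84.00° ✓; |CL| = 6.900 ✓; ∠(CL, LS) = 90.00° ✓; |LS| = 41.90 ✗.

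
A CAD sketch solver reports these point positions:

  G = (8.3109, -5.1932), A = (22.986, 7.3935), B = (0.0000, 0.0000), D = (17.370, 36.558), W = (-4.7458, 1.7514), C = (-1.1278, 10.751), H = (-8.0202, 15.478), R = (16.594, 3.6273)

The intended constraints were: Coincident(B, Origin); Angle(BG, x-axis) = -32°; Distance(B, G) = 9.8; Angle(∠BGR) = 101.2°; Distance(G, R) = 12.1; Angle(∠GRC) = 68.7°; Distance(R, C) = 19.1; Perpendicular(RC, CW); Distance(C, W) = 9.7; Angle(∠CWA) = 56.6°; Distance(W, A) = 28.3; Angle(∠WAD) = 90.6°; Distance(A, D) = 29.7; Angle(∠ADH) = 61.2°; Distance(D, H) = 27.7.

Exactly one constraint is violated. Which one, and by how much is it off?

Distance(D, H) = 27.7 — off by 5.30.

B = (0.00, 0.00) ✓; BG at -32.00° ✓; |BG| = 9.800 ✓; ∠BGR = 101.2° ✓; |GR| = 12.10 ✓; ∠GRC = 68.70° ✓; |RC| = 19.10 ✓; ∠(RC, CW) = 90.00° ✓; |CW| = 9.700 ✓; ∠CWA = 56.60° ✓; |WA| = 28.30 ✓; ∠WAD = 90.60° ✓; |AD| = 29.70 ✓; ∠ADH = 61.20° ✓; |DH| = 33.00 ✗.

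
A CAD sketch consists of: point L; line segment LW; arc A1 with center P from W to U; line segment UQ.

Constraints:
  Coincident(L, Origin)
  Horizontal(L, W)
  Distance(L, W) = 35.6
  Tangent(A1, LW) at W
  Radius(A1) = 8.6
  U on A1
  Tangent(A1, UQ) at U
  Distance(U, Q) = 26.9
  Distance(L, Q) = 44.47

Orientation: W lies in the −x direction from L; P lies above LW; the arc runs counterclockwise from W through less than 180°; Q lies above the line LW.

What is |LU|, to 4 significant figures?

28.32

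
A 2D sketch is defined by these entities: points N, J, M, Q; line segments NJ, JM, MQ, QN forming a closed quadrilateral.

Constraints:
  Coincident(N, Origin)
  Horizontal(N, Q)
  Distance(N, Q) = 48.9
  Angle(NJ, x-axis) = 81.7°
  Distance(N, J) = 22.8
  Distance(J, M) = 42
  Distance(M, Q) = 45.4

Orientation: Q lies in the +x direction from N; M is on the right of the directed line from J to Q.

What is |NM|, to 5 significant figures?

20.709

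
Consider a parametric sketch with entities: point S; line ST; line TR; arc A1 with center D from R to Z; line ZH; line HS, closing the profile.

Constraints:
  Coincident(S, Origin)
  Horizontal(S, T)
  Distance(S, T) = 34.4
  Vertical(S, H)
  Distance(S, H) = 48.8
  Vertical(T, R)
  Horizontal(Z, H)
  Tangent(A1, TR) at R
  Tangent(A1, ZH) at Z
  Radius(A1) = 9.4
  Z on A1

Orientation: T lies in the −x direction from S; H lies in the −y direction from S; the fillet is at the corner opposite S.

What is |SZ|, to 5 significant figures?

54.831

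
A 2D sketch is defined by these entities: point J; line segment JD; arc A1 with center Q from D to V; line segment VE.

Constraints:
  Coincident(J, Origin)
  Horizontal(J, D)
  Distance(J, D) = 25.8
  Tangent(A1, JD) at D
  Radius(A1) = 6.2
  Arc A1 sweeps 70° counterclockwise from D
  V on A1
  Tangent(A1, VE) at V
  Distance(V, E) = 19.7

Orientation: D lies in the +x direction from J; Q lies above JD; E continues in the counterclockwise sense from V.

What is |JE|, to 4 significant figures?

44.52

On A1, D sits at bearing -90° from Q; a 70° counterclockwise sweep puts V at bearing -20°, so V = Q + 6.2·(cos -20°, sin -20°) = (31.63, 4.079). A1 meets VE tangentially, so QV is at right angles to VE, so VE runs along (−sin -20°, cos -20°); with |VE| = 19.7, E = (38.36, 22.59). Then |JE| = |E − J| = 44.52.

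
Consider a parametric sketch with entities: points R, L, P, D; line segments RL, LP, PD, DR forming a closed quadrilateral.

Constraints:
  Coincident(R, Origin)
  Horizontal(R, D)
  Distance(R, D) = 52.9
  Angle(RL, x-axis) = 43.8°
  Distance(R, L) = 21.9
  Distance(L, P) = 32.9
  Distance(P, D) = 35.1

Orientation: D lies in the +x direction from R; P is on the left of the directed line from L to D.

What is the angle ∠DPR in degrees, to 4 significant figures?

68.32°

Checks: |LP| = 32.90 ✓; |PD| = 35.10 ✓.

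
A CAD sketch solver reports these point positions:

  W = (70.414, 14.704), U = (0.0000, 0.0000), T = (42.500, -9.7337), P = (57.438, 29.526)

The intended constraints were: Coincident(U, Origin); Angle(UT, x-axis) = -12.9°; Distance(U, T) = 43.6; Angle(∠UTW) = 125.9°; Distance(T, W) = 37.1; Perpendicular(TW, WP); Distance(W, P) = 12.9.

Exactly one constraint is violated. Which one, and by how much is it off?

Distance(W, P) = 12.9 — off by 6.80.

U = (0.00, 0.00) ✓; UT at -12.90° ✓; |UT| = 43.60 ✓; ∠UTW = 125.9° ✓; |TW| = 37.10 ✓; ∠(TW, WP) = 90.00° ✓; |WP| = 19.70 ✗.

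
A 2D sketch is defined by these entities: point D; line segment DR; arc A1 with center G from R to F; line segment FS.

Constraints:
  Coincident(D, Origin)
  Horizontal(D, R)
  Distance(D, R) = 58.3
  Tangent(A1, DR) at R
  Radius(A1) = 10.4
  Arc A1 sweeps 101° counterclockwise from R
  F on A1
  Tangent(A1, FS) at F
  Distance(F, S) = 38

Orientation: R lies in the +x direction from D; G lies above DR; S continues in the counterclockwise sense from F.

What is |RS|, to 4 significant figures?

49.77

D is at the origin; D and R share the same y with |DR| = 58.3 and R on the +x side, so R = (58.30, 0.000). Since A1 is tangent to DR there, GR ⟂ DR, so G = R + (0, 10.4) = (58.30, 10.40). On A1, R sits at bearing -90° from G; a 101° counterclockwise sweep puts F at bearing 11°, so F = G + 10.4·(cos 11°, sin 11°) = (68.51, 12.38). The tangent condition forces GF to be normal to FS, so FS runs along (−sin 11°, cos 11°); with |FS| = 38.0, S = (61.26, 49.69). Then |RS| = |S − R| = 49.77.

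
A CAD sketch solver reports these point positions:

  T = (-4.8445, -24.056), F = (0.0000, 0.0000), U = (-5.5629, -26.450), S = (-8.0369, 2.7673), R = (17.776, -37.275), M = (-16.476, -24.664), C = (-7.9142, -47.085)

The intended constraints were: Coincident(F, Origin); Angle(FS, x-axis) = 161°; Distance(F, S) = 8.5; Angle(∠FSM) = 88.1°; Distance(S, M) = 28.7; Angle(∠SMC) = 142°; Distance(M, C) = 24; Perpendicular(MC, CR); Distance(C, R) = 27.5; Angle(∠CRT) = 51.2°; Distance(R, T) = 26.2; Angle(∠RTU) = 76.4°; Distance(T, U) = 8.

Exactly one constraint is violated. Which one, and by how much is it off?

Distance(T, U) = 8 — off by 5.50.

F = (0.00, 0.00) ✓; FS at 161.0° ✓; |FS| = 8.500 ✓; ∠FSM = 88.10° ✓; |SM| = 28.70 ✓; ∠SMC = 142.0° ✓; |MC| = 24.00 ✓; ∠(MC, CR) = 90.00° ✓; |CR| = 27.50 ✓; ∠CRT = 51.20° ✓; |RT| = 26.20 ✓; ∠RTU = 76.40° ✓; |TU| = 2.499 ✗.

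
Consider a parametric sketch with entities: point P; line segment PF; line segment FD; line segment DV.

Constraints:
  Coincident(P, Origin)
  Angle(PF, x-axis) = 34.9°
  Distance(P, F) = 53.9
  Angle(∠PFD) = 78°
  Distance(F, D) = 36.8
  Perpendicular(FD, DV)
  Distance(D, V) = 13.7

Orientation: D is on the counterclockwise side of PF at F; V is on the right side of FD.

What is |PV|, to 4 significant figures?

71.18

∠PFD = 78.0°, so FD runs at 34.9° + (180° − 78.0°) = 136.9° from the x-axis; with |FD| = 36.8, D = F + 36.8·(cos 136.9°, sin 136.9°) = (17.34, 55.98). FD is perpendicular to DV; with |DV| = 13.7 on the right of FD, V = D + 13.7·(0.6833, 0.7302) = (26.70, 65.99). Then |PV| = |V − P| = 71.18.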